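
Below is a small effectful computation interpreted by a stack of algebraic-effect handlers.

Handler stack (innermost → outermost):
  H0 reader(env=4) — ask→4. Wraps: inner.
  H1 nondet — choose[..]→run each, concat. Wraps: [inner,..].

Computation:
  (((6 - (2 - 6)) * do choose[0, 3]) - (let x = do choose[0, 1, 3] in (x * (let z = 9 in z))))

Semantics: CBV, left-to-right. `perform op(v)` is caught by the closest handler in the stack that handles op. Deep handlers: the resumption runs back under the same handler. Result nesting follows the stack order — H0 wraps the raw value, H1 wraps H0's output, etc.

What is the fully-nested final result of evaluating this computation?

Working:
choose[0, 3] @ H1
  branch[0] choose=0:
    choose[0, 1, 3] @ H1
      branch[0] choose=0:
        H0 returns 0
        H1 returns [0]
      branch[1] choose=1:
        H0 returns -9
        H1 returns [-9]
      branch[2] choose=3:
        H0 returns -27
        H1 returns [-27]
  branch[1] choose=3:
    choose[0, 1, 3] @ H1
      branch[0] choose=0:
        H0 returns 30
        H1 returns [30]
      branch[1] choose=1:
        H0 returns 21
        H1 returns [21]
      branch[2] choose=3:
        H0 returns 3
        H1 returns [3]
= [0, -9, -27, 30, 21, 3]

Answer: [0, -9, -27, 30, 21, 3]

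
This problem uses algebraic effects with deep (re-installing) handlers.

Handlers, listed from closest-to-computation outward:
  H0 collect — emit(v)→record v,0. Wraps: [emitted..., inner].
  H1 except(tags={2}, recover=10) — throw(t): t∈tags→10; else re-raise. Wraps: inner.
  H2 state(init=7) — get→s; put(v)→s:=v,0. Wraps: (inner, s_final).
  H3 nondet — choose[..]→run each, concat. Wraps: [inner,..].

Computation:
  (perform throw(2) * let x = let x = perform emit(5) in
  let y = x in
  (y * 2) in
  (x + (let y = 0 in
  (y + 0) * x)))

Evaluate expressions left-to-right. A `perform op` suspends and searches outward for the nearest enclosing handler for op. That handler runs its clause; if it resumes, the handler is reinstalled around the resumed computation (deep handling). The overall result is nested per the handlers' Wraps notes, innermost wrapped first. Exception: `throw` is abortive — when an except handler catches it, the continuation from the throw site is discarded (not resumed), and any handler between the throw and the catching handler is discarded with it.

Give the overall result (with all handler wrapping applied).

Step-by-step:
throw(2) @ H1 caught ⇒ 10
H2 returns (10, 7)
H3 returns [(10, 7)]
= [(10, 7)]

Answer: [(10, 7)]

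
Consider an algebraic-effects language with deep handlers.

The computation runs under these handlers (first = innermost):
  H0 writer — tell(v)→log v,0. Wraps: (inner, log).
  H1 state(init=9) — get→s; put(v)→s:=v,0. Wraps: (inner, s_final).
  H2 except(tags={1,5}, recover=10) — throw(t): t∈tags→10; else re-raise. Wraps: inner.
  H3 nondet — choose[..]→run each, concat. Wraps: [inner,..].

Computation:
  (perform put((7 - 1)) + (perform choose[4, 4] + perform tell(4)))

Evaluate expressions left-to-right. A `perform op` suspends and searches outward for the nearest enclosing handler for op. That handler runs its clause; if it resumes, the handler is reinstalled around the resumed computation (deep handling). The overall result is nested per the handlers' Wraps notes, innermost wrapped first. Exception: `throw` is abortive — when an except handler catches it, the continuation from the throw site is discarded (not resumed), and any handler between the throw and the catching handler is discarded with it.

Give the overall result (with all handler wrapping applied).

Answer: [((4, (4)), 6), ((4, (4)), 6)]

Evaluation trace:
put(6) @ H1 ⇒ s:=6
choose[4, 4] @ H3
  branch[0] choose=4:
    tell(4) @ H0 ⇒ log+=4
    H0 returns (4, (4))
    H1 returns ((4, (4)), 6)
    H2 returns ((4, (4)), 6)
    H3 returns [((4, (4)), 6)]
  branch[1] choose=4:
    tell(4) @ H0 ⇒ log+=4
    H0 returns (4, (4))
    H1 returns ((4, (4)), 6)
    H2 returns ((4, (4)), 6)
    H3 returns [((4, (4)), 6)]
= [((4, (4)), 6), ((4, (4)), 6)]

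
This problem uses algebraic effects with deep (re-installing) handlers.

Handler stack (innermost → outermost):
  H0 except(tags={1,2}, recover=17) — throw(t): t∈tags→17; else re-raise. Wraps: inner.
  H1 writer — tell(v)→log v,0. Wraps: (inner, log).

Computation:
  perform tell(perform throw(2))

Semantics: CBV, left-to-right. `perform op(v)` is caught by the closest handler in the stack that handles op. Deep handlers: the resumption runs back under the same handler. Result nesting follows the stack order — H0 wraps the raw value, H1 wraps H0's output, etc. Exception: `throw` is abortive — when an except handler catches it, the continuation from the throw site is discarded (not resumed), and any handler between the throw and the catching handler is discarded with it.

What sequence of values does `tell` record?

Answer: ()

Working:
throw(2) @ H0 caught ⇒ 17
H1 returns (17, ())
= (17, ())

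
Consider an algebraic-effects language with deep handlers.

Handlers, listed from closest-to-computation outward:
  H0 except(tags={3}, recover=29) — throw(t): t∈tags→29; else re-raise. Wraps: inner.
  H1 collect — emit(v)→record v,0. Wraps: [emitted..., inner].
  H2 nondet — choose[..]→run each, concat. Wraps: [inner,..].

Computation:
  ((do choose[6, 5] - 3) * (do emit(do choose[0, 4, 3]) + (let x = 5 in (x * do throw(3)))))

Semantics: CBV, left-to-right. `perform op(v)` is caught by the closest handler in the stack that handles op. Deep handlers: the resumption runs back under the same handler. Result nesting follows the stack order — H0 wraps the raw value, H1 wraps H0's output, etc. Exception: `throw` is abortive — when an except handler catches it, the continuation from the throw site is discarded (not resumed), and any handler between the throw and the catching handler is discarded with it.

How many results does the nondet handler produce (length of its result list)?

Answer: 6

Evaluation trace:
choose[6, 5] @ H2
  branch[0] choose=6:
    choose[0, 4, 3] @ H2
      branch[0] choose=0:
        emit(0) @ H1 ⇒ out+=0
        throw(3) @ H0 caught ⇒ 29
        H1 returns [0, 29]
        H2 returns [[0, 29]]
      branch[1] choose=4:
        emit(4) @ H1 ⇒ out+=4
        throw(3) @ H0 caught ⇒ 29
        H1 returns [4, 29]
        H2 returns [[4, 29]]
      branch[2] choose=3:
        emit(3) @ H1 ⇒ out+=3
        throw(3) @ H0 caught ⇒ 29
        H1 returns [3, 29]
        H2 returns [[3, 29]]
  branch[1] choose=5:
    choose[0, 4, 3] @ H2
      branch[0] choose=0:
        emit(0) @ H1 ⇒ out+=0
        throw(3) @ H0 caught ⇒ 29
        H1 returns [0, 29]
        H2 returns [[0, 29]]
      branch[1] choose=4:
        emit(4) @ H1 ⇒ out+=4
        throw(3) @ H0 caught ⇒ 29
        H1 returns [4, 29]
        H2 returns [[4, 29]]
      branch[2] choose=3:
        emit(3) @ H1 ⇒ out+=3
        throw(3) @ H0 caught ⇒ 29
        H1 returns [3, 29]
        H2 returns [[3, 29]]
= [[0, 29], [4, 29], [3, 29], [0, 29], [4, 29], [3, 29]]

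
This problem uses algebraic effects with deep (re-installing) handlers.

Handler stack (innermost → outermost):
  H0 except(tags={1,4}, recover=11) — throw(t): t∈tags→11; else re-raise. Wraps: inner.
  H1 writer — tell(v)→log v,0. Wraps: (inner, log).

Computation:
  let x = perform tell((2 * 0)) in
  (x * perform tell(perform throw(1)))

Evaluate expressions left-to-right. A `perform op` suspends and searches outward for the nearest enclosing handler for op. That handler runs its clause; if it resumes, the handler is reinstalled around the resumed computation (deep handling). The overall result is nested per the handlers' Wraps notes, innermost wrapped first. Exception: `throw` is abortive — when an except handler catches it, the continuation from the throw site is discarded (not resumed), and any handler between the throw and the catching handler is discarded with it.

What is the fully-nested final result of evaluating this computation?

Evaluation trace:
tell(0) @ H1 ⇒ log+=0
throw(1) @ H0 caught ⇒ 11
H1 returns (11, (0))
= (11, (0))

Answer: (11, (0))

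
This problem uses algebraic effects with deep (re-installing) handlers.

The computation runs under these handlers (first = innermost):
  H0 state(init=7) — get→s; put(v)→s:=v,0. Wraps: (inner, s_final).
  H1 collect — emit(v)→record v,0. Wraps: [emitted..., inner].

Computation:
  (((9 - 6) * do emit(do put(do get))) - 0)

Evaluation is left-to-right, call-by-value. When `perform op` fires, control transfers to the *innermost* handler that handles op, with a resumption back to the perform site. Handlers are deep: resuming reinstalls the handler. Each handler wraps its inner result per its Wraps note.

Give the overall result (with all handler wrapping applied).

Answer: [0, (0, 7)]

Step-by-step:
get @ H0 ⇒ 7
put(7) @ H0 ⇒ s:=7
emit(0) @ H1 ⇒ out+=0
H0 returns (0, 7)
H1 returns [0, (0, 7)]
= [0, (0, 7)]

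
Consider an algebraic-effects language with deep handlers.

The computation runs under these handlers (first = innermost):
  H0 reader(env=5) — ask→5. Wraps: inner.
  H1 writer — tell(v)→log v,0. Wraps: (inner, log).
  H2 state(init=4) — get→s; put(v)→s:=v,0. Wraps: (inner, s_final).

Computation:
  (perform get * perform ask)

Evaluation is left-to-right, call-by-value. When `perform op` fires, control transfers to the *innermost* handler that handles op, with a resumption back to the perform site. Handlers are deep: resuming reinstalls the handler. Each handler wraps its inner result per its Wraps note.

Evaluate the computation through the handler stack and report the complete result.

Step-by-step:
get @ H2 ⇒ 4
ask @ H0 ⇒ 5
H0 returns 20
H1 returns (20, ())
H2 returns ((20, ()), 4)
= ((20, ()), 4)

Answer: ((20, ()), 4)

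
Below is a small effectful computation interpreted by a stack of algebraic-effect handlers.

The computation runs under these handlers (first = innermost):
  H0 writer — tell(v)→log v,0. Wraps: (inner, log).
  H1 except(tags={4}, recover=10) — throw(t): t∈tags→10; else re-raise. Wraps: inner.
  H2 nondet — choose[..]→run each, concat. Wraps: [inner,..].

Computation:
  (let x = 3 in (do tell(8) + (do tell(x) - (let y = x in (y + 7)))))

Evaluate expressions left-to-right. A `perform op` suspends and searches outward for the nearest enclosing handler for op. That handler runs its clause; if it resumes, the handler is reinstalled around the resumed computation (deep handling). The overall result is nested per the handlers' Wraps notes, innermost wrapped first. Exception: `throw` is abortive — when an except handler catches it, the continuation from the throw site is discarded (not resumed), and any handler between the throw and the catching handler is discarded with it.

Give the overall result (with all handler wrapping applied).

Working:
tell(8) @ H0 ⇒ log+=8
tell(3) @ H0 ⇒ log+=3
H0 returns (-10, (8, 3))
H1 returns (-10, (8, 3))
H2 returns [(-10, (8, 3))]
= [(-10, (8, 3))]

Answer: [(-10, (8, 3))]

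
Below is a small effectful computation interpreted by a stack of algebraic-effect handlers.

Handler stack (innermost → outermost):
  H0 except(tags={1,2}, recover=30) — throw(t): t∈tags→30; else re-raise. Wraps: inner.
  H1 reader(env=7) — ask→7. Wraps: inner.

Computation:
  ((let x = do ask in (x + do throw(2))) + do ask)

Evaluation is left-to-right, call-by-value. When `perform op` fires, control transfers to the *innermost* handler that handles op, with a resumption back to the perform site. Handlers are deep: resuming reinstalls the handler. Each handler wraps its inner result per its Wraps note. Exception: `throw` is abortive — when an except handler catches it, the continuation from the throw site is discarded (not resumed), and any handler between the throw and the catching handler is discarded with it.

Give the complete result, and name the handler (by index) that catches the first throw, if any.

Answer: 30 ; first throw caught by: H0

Evaluation trace:
ask @ H1 ⇒ 7
throw(2) @ H0 caught ⇒ 30
H1 returns 30
= 30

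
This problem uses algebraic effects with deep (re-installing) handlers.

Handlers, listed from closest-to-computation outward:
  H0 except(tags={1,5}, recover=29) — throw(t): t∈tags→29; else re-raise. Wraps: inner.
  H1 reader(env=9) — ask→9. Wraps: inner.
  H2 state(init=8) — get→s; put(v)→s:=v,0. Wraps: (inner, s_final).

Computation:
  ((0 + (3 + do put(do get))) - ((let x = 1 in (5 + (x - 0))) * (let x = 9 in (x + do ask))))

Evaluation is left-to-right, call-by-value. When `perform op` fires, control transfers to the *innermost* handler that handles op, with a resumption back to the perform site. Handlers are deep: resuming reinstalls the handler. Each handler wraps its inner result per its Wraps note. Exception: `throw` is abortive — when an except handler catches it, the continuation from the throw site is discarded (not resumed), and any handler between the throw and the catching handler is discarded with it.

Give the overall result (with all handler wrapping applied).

Answer: (-105, 8)

Working:
get @ H2 ⇒ 8
put(8) @ H2 ⇒ s:=8
ask @ H1 ⇒ 9
H0 returns -105
H1 returns -105
H2 returns (-105, 8)
= (-105, 8)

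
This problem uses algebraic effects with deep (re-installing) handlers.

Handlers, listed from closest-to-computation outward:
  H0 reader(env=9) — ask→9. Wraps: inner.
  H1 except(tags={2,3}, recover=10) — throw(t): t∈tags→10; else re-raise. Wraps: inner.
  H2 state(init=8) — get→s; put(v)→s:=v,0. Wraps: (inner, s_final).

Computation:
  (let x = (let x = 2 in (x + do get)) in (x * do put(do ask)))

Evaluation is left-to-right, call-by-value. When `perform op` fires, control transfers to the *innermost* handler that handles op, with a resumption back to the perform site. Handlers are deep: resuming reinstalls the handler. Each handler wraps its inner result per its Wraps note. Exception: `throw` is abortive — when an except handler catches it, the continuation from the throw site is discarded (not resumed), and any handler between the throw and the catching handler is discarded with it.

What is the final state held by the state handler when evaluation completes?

Evaluation trace:
get @ H2 ⇒ 8
ask @ H0 ⇒ 9
put(9) @ H2 ⇒ s:=9
H0 returns 0
H1 returns 0
H2 returns (0, 9)
= (0, 9)

Answer: 9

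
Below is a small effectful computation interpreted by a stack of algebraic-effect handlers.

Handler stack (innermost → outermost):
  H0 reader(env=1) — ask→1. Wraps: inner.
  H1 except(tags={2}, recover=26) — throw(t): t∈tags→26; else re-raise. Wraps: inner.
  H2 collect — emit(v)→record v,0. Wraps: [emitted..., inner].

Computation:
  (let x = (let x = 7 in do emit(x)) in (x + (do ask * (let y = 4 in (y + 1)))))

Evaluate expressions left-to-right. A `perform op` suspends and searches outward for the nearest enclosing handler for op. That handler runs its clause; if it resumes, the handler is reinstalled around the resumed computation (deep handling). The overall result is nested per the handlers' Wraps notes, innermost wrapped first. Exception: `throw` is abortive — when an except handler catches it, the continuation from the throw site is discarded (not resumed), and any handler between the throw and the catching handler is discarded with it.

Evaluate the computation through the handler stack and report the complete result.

Answer: [7, 5]

Evaluation trace:
emit(7) @ H2 ⇒ out+=7
ask @ H0 ⇒ 1
H0 returns 5
H1 returns 5
H2 returns [7, 5]
= [7, 5]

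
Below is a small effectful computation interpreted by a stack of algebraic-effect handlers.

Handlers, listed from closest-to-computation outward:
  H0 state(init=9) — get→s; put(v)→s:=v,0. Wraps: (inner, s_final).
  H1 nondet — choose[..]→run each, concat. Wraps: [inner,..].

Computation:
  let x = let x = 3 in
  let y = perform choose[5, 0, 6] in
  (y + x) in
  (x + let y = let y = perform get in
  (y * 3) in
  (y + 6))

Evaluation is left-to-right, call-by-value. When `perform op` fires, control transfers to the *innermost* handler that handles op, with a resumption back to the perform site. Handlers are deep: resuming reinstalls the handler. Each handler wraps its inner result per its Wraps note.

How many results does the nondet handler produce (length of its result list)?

Working:
choose[5, 0, 6] @ H1
  branch[0] choose=5:
    get @ H0 ⇒ 9
    H0 returns (41, 9)
    H1 returns [(41, 9)]
  branch[1] choose=0:
    get @ H0 ⇒ 9
    H0 returns (36, 9)
    H1 returns [(36, 9)]
  branch[2] choose=6:
    get @ H0 ⇒ 9
    H0 returns (42, 9)
    H1 returns [(42, 9)]
= [(41, 9), (36, 9), (42, 9)]

Answer: 3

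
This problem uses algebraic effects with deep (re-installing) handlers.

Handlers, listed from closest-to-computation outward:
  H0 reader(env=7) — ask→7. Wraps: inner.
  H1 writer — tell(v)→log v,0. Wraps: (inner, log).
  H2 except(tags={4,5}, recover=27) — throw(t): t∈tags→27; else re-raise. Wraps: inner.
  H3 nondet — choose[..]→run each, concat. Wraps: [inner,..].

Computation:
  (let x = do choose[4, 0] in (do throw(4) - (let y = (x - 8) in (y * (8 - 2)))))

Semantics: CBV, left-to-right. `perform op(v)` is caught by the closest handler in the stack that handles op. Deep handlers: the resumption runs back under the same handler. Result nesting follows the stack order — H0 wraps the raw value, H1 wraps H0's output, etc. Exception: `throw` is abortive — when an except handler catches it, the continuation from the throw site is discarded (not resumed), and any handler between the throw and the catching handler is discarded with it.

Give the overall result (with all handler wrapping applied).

Answer: [27, 27]

Evaluation trace:
choose[4, 0] @ H3
  branch[0] choose=4:
    throw(4) @ H2 caught ⇒ 27
    H3 returns [27]
  branch[1] choose=0:
    throw(4) @ H2 caught ⇒ 27
    H3 returns [27]
= [27, 27]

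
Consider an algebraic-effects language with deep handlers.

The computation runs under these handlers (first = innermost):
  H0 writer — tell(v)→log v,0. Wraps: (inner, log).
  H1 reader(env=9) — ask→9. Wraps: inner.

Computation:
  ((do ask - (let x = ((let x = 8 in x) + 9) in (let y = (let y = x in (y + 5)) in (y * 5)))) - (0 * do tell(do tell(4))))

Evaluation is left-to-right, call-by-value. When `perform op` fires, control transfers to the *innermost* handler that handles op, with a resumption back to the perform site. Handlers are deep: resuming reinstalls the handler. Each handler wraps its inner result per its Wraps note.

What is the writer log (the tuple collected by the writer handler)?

Answer: (4, 0)

Step-by-step:
ask @ H1 ⇒ 9
tell(4) @ H0 ⇒ log+=4
tell(0) @ H0 ⇒ log+=0
H0 returns (-101, (4, 0))
H1 returns (-101, (4, 0))
= (-101, (4, 0))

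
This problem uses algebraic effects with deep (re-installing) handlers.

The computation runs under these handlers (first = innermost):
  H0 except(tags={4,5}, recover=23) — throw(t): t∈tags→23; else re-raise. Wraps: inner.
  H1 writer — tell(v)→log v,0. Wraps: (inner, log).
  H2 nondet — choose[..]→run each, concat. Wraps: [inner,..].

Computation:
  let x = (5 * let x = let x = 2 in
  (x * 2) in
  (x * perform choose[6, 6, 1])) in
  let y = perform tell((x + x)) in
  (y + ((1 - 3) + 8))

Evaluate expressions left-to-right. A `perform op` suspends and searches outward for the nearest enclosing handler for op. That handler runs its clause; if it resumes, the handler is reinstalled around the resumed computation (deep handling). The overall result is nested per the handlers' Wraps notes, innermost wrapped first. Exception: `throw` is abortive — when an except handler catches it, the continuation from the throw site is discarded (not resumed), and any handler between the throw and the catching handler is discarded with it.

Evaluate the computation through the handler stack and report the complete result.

Step-by-step:
choose[6, 6, 1] @ H2
  branch[0] choose=6:
    tell(240) @ H1 ⇒ log+=240
    H0 returns 6
    H1 returns (6, (240))
    H2 returns [(6, (240))]
  branch[1] choose=6:
    tell(240) @ H1 ⇒ log+=240
    H0 returns 6
    H1 returns (6, (240))
    H2 returns [(6, (240))]
  branch[2] choose=1:
    tell(40) @ H1 ⇒ log+=40
    H0 returns 6
    H1 returns (6, (40))
    H2 returns [(6, (40))]
= [(6, (240)), (6, (240)), (6, (40))]

Answer: [(6, (240)), (6, (240)), (6, (40))]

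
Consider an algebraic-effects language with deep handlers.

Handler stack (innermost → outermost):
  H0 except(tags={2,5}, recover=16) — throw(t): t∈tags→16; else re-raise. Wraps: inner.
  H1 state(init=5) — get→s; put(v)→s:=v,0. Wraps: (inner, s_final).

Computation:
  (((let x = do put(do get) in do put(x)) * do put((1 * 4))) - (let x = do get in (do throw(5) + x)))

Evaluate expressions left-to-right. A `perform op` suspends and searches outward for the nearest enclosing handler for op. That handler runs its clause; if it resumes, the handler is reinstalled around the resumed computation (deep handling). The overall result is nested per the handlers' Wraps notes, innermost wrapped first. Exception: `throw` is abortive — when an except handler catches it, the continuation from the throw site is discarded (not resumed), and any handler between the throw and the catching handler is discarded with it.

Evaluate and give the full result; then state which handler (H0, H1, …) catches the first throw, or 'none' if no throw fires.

Answer: (16, 4) ; first throw caught by: H0

Evaluation trace:
get @ H1 ⇒ 5
put(5) @ H1 ⇒ s:=5
put(0) @ H1 ⇒ s:=0
put(4) @ H1 ⇒ s:=4
get @ H1 ⇒ 4
throw(5) @ H0 caught ⇒ 16
H1 returns (16, 4)
= (16, 4)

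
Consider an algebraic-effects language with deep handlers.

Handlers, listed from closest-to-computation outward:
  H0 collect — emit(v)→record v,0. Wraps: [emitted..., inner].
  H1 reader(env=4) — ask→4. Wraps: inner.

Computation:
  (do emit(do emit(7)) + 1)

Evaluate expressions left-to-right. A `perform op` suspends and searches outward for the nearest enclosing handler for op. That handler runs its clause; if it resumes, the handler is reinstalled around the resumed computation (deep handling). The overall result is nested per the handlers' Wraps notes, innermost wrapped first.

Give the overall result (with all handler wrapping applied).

Evaluation trace:
emit(7) @ H0 ⇒ out+=7
emit(0) @ H0 ⇒ out+=0
H0 returns [7, 0, 1]
H1 returns [7, 0, 1]
= [7, 0, 1]

Answer: [7, 0, 1]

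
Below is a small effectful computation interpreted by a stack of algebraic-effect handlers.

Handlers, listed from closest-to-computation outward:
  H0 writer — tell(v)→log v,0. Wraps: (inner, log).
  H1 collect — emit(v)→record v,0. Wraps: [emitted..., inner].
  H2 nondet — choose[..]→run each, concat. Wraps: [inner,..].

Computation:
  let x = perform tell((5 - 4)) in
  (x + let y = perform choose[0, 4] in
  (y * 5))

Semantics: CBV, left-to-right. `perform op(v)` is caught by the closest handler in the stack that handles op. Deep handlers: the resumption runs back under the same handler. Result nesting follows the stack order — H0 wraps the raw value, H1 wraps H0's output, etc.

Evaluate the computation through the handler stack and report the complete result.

Step-by-step:
tell(1) @ H0 ⇒ log+=1
choose[0, 4] @ H2
  branch[0] choose=0:
    H0 returns (0, (1))
    H1 returns [(0, (1))]
    H2 returns [[(0, (1))]]
  branch[1] choose=4:
    H0 returns (20, (1))
    H1 returns [(20, (1))]
    H2 returns [[(20, (1))]]
= [[(0, (1))], [(20, (1))]]

Answer: [[(0, (1))], [(20, (1))]]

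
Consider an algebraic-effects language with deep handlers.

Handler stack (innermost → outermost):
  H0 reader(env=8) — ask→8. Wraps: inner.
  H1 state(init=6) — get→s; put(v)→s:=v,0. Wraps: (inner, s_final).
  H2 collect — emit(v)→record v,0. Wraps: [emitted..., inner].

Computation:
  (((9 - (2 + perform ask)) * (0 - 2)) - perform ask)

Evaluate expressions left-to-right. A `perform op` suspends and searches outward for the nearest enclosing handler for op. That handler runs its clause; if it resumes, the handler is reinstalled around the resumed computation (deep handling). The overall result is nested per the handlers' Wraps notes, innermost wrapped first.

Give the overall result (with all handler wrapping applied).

Step-by-step:
ask @ H0 ⇒ 8
ask @ H0 ⇒ 8
H0 returns -6
H1 returns (-6, 6)
H2 returns [(-6, 6)]
= [(-6, 6)]

Answer: [(-6, 6)]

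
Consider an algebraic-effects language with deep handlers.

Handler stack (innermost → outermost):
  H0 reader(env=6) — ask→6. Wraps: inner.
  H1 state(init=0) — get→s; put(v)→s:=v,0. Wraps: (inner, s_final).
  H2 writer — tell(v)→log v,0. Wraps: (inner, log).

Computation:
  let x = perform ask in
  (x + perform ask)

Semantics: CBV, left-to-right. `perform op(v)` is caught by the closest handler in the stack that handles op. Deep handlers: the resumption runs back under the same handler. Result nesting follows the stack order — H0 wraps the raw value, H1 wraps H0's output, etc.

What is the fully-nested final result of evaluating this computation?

Answer: ((12, 0), ())

Working:
ask @ H0 ⇒ 6
ask @ H0 ⇒ 6
H0 returns 12
H1 returns (12, 0)
H2 returns ((12, 0), ())
= ((12, 0), ())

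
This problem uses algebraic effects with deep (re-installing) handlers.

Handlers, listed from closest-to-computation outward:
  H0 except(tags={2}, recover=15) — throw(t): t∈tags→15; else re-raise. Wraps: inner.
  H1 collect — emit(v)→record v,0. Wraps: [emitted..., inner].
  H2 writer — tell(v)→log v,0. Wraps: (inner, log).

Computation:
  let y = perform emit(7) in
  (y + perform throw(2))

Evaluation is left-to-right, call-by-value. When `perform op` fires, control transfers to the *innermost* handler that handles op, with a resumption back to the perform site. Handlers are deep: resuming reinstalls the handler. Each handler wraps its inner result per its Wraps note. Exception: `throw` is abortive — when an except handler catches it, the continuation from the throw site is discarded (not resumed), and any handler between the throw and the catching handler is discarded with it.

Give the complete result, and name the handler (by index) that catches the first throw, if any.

Answer: ([7, 15], ()) ; first throw caught by: H0

Evaluation trace:
emit(7) @ H1 ⇒ out+=7
throw(2) @ H0 caught ⇒ 15
H1 returns [7, 15]
H2 returns ([7, 15], ())
= ([7, 15], ())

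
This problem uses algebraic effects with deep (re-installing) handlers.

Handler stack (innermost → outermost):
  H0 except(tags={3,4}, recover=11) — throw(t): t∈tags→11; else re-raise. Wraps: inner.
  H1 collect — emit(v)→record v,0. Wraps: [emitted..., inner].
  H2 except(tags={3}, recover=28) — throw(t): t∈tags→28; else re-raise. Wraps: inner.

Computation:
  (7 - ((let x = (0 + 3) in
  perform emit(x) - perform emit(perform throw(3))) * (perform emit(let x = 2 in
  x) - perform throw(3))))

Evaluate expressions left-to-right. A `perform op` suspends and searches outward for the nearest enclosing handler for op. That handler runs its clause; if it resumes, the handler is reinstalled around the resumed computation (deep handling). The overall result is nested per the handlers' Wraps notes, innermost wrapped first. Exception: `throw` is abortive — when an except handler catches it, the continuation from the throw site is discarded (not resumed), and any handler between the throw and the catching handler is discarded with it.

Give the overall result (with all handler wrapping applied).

Answer: [3, 11]

Evaluation trace:
emit(3) @ H1 ⇒ out+=3
throw(3) @ H0 caught ⇒ 11
H1 returns [3, 11]
H2 returns [3, 11]
= [3, 11]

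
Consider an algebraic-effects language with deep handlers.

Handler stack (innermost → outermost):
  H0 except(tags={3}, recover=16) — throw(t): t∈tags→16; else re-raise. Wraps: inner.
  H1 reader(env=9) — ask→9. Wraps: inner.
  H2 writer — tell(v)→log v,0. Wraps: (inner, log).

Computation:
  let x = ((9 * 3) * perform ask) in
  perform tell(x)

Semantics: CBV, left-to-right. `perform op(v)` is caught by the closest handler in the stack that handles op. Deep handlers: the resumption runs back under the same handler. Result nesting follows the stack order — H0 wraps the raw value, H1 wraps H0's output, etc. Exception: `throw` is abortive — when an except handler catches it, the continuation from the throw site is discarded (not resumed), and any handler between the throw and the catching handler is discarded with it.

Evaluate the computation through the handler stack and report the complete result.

Evaluation trace:
ask @ H1 ⇒ 9
tell(243) @ H2 ⇒ log+=243
H0 returns 0
H1 returns 0
H2 returns (0, (243))
= (0, (243))

Answer: (0, (243))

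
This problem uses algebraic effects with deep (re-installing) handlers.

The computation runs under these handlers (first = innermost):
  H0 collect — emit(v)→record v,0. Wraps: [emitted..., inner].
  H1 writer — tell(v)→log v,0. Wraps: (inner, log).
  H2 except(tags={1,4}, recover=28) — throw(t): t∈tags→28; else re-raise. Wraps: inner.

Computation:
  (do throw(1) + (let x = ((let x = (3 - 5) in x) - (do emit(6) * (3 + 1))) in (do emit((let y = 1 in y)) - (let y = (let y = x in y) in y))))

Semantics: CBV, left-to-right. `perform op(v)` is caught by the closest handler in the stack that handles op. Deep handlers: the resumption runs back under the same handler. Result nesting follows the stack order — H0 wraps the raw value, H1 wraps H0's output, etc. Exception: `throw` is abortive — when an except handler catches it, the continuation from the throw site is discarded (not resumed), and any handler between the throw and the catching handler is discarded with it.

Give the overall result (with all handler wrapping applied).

Step-by-step:
throw(1) @ H2 caught ⇒ 28
= 28

Answer: 28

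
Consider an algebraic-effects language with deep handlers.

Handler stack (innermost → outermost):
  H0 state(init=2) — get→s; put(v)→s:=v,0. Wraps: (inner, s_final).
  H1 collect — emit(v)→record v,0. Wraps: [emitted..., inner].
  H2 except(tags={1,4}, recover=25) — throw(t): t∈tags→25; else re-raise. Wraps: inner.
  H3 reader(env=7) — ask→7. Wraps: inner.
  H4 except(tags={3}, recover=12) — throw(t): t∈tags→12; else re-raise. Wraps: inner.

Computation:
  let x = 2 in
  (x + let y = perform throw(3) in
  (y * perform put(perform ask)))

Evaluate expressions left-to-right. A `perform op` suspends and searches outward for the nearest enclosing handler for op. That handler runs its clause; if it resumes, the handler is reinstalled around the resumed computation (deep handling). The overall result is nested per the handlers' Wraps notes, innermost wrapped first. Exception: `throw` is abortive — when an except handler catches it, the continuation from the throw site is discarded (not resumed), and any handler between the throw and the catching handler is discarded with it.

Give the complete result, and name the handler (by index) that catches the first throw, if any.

Answer: 12 ; first throw caught by: H4

Step-by-step:
throw(3) @ H2 re-raised
throw(3) @ H4 caught ⇒ 12
= 12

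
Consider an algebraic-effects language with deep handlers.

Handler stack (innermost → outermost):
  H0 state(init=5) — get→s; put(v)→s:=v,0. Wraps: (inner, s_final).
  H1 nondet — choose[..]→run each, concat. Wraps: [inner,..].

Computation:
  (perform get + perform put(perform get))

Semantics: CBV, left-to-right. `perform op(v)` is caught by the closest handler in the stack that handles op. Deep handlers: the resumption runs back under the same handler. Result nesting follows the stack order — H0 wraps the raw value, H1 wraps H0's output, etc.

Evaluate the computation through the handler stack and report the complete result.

Answer: [(5, 5)]

Evaluation trace:
get @ H0 ⇒ 5
get @ H0 ⇒ 5
put(5) @ H0 ⇒ s:=5
H0 returns (5, 5)
H1 returns [(5, 5)]
= [(5, 5)]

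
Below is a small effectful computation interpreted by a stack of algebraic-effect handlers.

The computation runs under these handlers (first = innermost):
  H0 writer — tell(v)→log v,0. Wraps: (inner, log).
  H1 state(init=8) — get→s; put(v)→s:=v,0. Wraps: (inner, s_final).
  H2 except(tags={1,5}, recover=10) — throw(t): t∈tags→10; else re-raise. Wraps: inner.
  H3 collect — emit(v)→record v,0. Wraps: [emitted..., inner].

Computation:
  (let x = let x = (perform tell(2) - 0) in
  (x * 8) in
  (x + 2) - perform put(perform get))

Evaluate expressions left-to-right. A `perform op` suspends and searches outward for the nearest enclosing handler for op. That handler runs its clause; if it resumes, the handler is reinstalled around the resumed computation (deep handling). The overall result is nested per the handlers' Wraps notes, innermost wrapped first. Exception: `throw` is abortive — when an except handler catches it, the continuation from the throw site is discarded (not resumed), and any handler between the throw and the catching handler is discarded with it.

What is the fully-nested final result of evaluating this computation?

Step-by-step:
tell(2) @ H0 ⇒ log+=2
get @ H1 ⇒ 8
put(8) @ H1 ⇒ s:=8
H0 returns (2, (2))
H1 returns ((2, (2)), 8)
H2 returns ((2, (2)), 8)
H3 returns [((2, (2)), 8)]
= [((2, (2)), 8)]

Answer: [((2, (2)), 8)]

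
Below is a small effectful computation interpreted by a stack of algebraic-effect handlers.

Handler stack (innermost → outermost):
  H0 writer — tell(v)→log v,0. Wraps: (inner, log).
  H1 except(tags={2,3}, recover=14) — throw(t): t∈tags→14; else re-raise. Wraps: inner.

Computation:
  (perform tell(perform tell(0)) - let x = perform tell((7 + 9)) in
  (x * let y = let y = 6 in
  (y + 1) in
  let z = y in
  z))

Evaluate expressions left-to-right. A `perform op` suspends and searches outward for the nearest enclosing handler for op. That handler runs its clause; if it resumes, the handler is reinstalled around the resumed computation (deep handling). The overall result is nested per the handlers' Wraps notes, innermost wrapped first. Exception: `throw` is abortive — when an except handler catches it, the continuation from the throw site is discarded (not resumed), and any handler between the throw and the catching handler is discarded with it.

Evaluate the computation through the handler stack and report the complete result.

Answer: (0, (0, 0, 16))

Working:
tell(0) @ H0 ⇒ log+=0
tell(0) @ H0 ⇒ log+=0
tell(16) @ H0 ⇒ log+=16
H0 returns (0, (0, 0, 16))
H1 returns (0, (0, 0, 16))
= (0, (0, 0, 16))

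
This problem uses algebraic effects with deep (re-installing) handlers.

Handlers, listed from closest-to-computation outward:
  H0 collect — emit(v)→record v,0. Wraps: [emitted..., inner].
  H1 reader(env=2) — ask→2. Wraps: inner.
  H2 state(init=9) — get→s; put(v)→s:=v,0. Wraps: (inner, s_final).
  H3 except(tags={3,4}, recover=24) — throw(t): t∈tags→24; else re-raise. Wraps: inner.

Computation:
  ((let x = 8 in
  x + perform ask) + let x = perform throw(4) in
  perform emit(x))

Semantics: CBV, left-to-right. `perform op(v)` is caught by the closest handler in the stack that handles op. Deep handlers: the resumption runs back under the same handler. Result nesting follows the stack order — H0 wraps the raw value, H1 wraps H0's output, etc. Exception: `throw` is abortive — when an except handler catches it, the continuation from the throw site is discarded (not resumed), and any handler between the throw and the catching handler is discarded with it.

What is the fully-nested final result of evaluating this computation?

Evaluation trace:
ask @ H1 ⇒ 2
throw(4) @ H3 caught ⇒ 24
= 24

Answer: 24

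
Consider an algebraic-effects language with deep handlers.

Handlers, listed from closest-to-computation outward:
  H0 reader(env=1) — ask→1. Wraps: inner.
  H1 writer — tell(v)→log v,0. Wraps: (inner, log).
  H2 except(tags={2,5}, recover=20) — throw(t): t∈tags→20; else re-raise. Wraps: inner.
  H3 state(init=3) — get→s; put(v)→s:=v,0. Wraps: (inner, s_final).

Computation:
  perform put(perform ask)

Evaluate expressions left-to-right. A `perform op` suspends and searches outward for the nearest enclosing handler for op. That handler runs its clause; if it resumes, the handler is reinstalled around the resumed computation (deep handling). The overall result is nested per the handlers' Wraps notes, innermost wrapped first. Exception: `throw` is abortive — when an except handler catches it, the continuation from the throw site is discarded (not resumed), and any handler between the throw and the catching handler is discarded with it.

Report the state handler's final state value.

Answer: 1

Evaluation trace:
ask @ H0 ⇒ 1
put(1) @ H3 ⇒ s:=1
H0 returns 0
H1 returns (0, ())
H2 returns (0, ())
H3 returns ((0, ()), 1)
= ((0, ()), 1)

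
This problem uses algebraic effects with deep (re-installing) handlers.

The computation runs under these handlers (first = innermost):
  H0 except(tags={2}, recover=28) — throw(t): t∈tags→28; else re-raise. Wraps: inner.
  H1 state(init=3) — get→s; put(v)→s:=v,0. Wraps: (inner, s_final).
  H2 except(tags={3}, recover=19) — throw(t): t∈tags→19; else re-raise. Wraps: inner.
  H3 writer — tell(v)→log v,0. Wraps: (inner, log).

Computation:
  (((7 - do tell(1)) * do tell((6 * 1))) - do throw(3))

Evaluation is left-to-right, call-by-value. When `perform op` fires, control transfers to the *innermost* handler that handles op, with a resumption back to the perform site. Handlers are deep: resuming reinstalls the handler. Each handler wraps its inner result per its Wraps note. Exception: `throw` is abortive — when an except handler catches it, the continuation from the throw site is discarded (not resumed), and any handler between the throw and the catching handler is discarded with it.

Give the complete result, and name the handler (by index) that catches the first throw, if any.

Answer: (19, (1, 6)) ; first throw caught by: H2

Step-by-step:
tell(1) @ H3 ⇒ log+=1
tell(6) @ H3 ⇒ log+=6
throw(3) @ H0 re-raised
throw(3) @ H2 caught ⇒ 19
H3 returns (19, (1, 6))
= (19, (1, 6))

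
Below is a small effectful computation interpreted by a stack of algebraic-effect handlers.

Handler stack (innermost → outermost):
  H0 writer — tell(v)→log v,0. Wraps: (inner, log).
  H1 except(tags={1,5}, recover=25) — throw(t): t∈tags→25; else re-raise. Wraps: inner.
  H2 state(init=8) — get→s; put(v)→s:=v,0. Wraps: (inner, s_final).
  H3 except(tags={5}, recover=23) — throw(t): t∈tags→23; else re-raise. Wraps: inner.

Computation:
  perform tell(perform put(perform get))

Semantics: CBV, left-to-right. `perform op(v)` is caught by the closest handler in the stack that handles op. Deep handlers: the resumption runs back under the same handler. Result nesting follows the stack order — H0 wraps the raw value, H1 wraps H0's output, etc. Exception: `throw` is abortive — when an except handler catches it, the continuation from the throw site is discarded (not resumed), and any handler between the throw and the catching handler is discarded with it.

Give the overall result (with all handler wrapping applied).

Step-by-step:
get @ H2 ⇒ 8
put(8) @ H2 ⇒ s:=8
tell(0) @ H0 ⇒ log+=0
H0 returns (0, (0))
H1 returns (0, (0))
H2 returns ((0, (0)), 8)
H3 returns ((0, (0)), 8)
= ((0, (0)), 8)

Answer: ((0, (0)), 8)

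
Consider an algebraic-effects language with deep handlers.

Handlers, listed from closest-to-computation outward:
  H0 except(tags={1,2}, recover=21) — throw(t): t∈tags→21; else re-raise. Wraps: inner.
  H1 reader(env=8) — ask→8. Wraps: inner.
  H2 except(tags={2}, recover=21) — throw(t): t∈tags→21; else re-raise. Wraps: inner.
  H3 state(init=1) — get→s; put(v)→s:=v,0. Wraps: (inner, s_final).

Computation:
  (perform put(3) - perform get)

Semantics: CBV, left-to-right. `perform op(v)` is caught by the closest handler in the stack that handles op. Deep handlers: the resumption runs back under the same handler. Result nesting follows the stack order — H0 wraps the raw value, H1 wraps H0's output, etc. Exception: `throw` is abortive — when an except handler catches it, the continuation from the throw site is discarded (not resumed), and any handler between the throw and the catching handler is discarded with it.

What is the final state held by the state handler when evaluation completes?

Step-by-step:
put(3) @ H3 ⇒ s:=3
get @ H3 ⇒ 3
H0 returns -3
H1 returns -3
H2 returns -3
H3 returns (-3, 3)
= (-3, 3)

Answer: 3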